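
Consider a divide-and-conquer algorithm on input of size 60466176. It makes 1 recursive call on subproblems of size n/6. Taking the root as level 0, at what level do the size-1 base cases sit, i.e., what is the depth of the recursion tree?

For divide and conquer with division factor 6:

Problem sizes at each level:
Level 0: 60466176
Level 1: 10077696
Level 2: 1679616
Level 3: 279936
Level 4: 46656
Level 5: 7776
Level 6: 1296
Level 7: 216
Level 8: 36
Level 9: 6
Level 10: 1

The root is level 0 and the size-1 base case is level 10 (the tree spans levels 0 through 10, i.e. 11 levels counting the root), so the depth is the number of divisions: log_6(60466176) = 10

The recursion tree depth is log_6(60466176) = 10. At each level, the problem size is divided by 6, so it takes 10 divisions to reduce to a base case of size 1. The algorithm makes 1 recursive call at each level.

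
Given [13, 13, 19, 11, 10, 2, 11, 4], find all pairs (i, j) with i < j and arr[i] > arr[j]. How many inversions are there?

Finding inversions in [13, 13, 19, 11, 10, 2, 11, 4]:

(0, 3): arr[0]=13 > arr[3]=11
(0, 4): arr[0]=13 > arr[4]=10
(0, 5): arr[0]=13 > arr[5]=2
(0, 6): arr[0]=13 > arr[6]=11
(0, 7): arr[0]=13 > arr[7]=4
(1, 3): arr[1]=13 > arr[3]=11
(1, 4): arr[1]=13 > arr[4]=10
(1, 5): arr[1]=13 > arr[5]=2
(1, 6): arr[1]=13 > arr[6]=11
(1, 7): arr[1]=13 > arr[7]=4
(2, 3): arr[2]=19 > arr[3]=11
(2, 4): arr[2]=19 > arr[4]=10
(2, 5): arr[2]=19 > arr[5]=2
(2, 6): arr[2]=19 > arr[6]=11
(2, 7): arr[2]=19 > arr[7]=4
(3, 4): arr[3]=11 > arr[4]=10
(3, 5): arr[3]=11 > arr[5]=2
(3, 7): arr[3]=11 > arr[7]=4
(4, 5): arr[4]=10 > arr[5]=2
(4, 7): arr[4]=10 > arr[7]=4
(6, 7): arr[6]=11 > arr[7]=4

Total inversions: 21

The array has 21 inversion(s): (0,3), (0,4), (0,5), (0,6), (0,7), (1,3), (1,4), (1,5), (1,6), (1,7), (2,3), (2,4), (2,5), (2,6), (2,7), (3,4), (3,5), (3,7), (4,5), (4,7), (6,7). Each pair (i,j) satisfies i < j and arr[i] > arr[j].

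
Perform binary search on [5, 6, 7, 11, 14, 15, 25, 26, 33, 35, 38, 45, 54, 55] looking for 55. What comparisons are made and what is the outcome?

Binary search for 55 in [5, 6, 7, 11, 14, 15, 25, 26, 33, 35, 38, 45, 54, 55]:

lo=0, hi=13, mid=6, arr[mid]=25 -> 25 < 55, search right half
lo=7, hi=13, mid=10, arr[mid]=38 -> 38 < 55, search right half
lo=11, hi=13, mid=12, arr[mid]=54 -> 54 < 55, search right half
lo=13, hi=13, mid=13, arr[mid]=55 -> Found target at index 13!

Binary search finds 55 at index 13 after 4 comparisons. The search repeatedly halves the search space by comparing with the middle element.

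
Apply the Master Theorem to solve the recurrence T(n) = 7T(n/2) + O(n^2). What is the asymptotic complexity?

Master Theorem for T(n) = 7T(n/2) + O(n^2):

a = 7, b = 2, c = 2
log_b(a) = log_2(7) = 2.8074

Case 1: c = 2 < log_2(7) = 2.8074
T(n) = O(n^(log_2 7))

For T(n) = 7T(n/2) + O(n^2): log_2(7) = 2.8074. This is Case 1 of the Master Theorem (c < log_b(a), work dominated by leaves), giving O(n^(log_2 7)).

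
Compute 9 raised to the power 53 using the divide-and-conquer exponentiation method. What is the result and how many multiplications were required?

Computing 9^53 by squaring (build up from 9^1; each line after the first costs one multiplication):

9^1 = 9
9^2 = (9^1)^2 = 9^2 = 81
9^3 = 9 * 9^2 = 9 * 81 = 729
9^6 = (9^3)^2 = 729^2 = 531441
9^12 = (9^6)^2 = 531441^2 = 282429536481
9^13 = 9 * 9^12 = 9 * 282429536481 = 2541865828329
9^26 = (9^13)^2 = 2541865828329^2 = 6461081889226673298932241
9^52 = (9^26)^2 = 6461081889226673298932241^2 = 41745579179292917813953351511015323088870709282081
9^53 = 9 * 9^52 = 9 * 41745579179292917813953351511015323088870709282081 = 375710212613636260325580163599137907799836383538729

Result: 375710212613636260325580163599137907799836383538729
Multiplications needed: 8 (8 lines after 9^1)

9^53 = 375710212613636260325580163599137907799836383538729. Using exponentiation by squaring, this requires 8 multiplications. The key idea: if the exponent is even, square the half-power; if odd, multiply by the base once.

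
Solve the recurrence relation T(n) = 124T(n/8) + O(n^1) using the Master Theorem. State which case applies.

Master Theorem for T(n) = 124T(n/8) + O(n^1):

a = 124, b = 8, c = 1
log_b(a) = log_8(124) = 2.3181

Case 1: c = 1 < log_8(124) = 2.3181
T(n) = O(n^(log_8 124))

For T(n) = 124T(n/8) + O(n^1): log_8(124) = 2.3181. This is Case 1 of the Master Theorem (c < log_b(a), work dominated by leaves), giving O(n^(log_8 124)).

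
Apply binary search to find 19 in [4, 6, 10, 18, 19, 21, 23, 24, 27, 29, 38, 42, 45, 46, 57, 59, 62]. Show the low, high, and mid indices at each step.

Binary search for 19 in [4, 6, 10, 18, 19, 21, 23, 24, 27, 29, 38, 42, 45, 46, 57, 59, 62]:

lo=0, hi=16, mid=8, arr[mid]=27 -> 27 > 19, search left half
lo=0, hi=7, mid=3, arr[mid]=18 -> 18 < 19, search right half
lo=4, hi=7, mid=5, arr[mid]=21 -> 21 > 19, search left half
lo=4, hi=4, mid=4, arr[mid]=19 -> Found target at index 4!

Binary search finds 19 at index 4 after 4 comparisons. The search repeatedly halves the search space by comparing with the middle element.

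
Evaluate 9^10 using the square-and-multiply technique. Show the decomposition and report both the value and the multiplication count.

Computing 9^10 by squaring (build up from 9^1; each line after the first costs one multiplication):

9^1 = 9
9^2 = (9^1)^2 = 9^2 = 81
9^4 = (9^2)^2 = 81^2 = 6561
9^5 = 9 * 9^4 = 9 * 6561 = 59049
9^10 = (9^5)^2 = 59049^2 = 3486784401

Result: 3486784401
Multiplications needed: 4 (4 lines after 9^1)

9^10 = 3486784401. Using exponentiation by squaring, this requires 4 multiplications. The key idea: if the exponent is even, square the half-power; if odd, multiply by the base once.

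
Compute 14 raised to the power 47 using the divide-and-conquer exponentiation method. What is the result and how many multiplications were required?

Computing 14^47 by squaring (build up from 14^1; each line after the first costs one multiplication):

14^1 = 14
14^2 = (14^1)^2 = 14^2 = 196
14^4 = (14^2)^2 = 196^2 = 38416
14^5 = 14 * 14^4 = 14 * 38416 = 537824
14^10 = (14^5)^2 = 537824^2 = 289254654976
14^11 = 14 * 14^10 = 14 * 289254654976 = 4049565169664
14^22 = (14^11)^2 = 4049565169664^2 = 16398978063355821105872896
14^23 = 14 * 14^22 = 14 * 16398978063355821105872896 = 229585692886981495482220544
14^46 = (14^23)^2 = 229585692886981495482220544^2 = 52709590378395385649697127909589319306203213055655936
14^47 = 14 * 14^46 = 14 * 52709590378395385649697127909589319306203213055655936 = 737934265297535399095759790734250470286844982779183104

Result: 737934265297535399095759790734250470286844982779183104
Multiplications needed: 9 (9 lines after 14^1)

14^47 = 737934265297535399095759790734250470286844982779183104. Using exponentiation by squaring, this requires 9 multiplications. The key idea: if the exponent is even, square the half-power; if odd, multiply by the base once.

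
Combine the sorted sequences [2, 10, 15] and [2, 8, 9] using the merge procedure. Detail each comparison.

Merging process:

Compare 2 vs 2: take 2 from left. Merged: [2]
Compare 10 vs 2: take 2 from right. Merged: [2, 2]
Compare 10 vs 8: take 8 from right. Merged: [2, 2, 8]
Compare 10 vs 9: take 9 from right. Merged: [2, 2, 8, 9]
Append remaining from left: [10, 15]. Merged: [2, 2, 8, 9, 10, 15]

Final merged array: [2, 2, 8, 9, 10, 15]
Total comparisons: 4

The merged array is [2, 2, 8, 9, 10, 15], requiring 4 comparisons. The merge step runs in O(n) time where n is the total number of elements.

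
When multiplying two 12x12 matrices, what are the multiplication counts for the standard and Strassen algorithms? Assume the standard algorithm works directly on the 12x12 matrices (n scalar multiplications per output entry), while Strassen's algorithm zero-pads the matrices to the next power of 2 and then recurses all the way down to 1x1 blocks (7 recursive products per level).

Matrix multiplication for 12x12 matrices:

Strassen's algorithm requires power-of-2 dimensions. Pad 12x12 to 16x16 (next power of 2).

Standard algorithm: 12^3 = 1728 multiplications
Strassen's algorithm: 7^(log2(16)) = 7^4 = 2401 multiplications
Difference: 1728 - 2401 = -673 (Strassen uses MORE here due to padding overhead — for small or just-over-power-of-2 n, padding can outweigh the per-level savings)

Standard: 1728 multiplications (12^3). Strassen: 2401 multiplications (7^4, after padding to 16x16). Strassen reduces 8 recursive multiplications to 7 at each level.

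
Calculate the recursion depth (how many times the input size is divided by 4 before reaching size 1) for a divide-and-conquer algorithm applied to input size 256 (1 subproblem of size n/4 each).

For divide and conquer with division factor 4:

Problem sizes at each level:
Level 0: 256
Level 1: 64
Level 2: 16
Level 3: 4
Level 4: 1

The root is level 0 and the size-1 base case is level 4 (the tree spans levels 0 through 4, i.e. 5 levels counting the root), so the depth is the number of divisions: log_4(256) = 4

The recursion tree depth is log_4(256) = 4. At each level, the problem size is divided by 4, so it takes 4 divisions to reduce to a base case of size 1. The algorithm makes 1 recursive call at each level.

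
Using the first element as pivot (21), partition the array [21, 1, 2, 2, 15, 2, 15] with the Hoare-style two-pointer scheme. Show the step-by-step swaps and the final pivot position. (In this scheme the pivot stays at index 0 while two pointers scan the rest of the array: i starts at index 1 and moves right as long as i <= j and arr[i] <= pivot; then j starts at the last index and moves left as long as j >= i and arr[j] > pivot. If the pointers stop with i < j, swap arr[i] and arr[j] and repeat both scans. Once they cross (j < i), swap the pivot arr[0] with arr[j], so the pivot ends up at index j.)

Hoare-style two-pointer partition with pivot = 21:

Initial array: [21, 1, 2, 2, 15, 2, 15]

Pointers start at i = 1, j = 6.
i ends at 7, j ends at 6: the pointers have crossed (j < i), so scanning stops.

Swap pivot arr[0] with arr[6] to place pivot at position 6: [15, 1, 2, 2, 15, 2, 21]
Pivot position: 6

After partitioning with pivot 21, the array becomes [15, 1, 2, 2, 15, 2, 21]. The pivot is placed at index 6. All elements to the left of the pivot are <= 21, and all elements to the right are > 21.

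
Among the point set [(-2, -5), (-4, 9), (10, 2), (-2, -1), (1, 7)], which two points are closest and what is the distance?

Computing all pairwise distances among 5 points:

d((-2, -5), (-4, 9)) = 14.1421
d((-2, -5), (10, 2)) = 13.8924
d((-2, -5), (-2, -1)) = 4.0 <-- minimum
d((-2, -5), (1, 7)) = 12.3693
d((-4, 9), (10, 2)) = 15.6525
d((-4, 9), (-2, -1)) = 10.198
d((-4, 9), (1, 7)) = 5.3852
d((10, 2), (-2, -1)) = 12.3693
d((10, 2), (1, 7)) = 10.2956
d((-2, -1), (1, 7)) = 8.544

Closest pair: (-2, -5) and (-2, -1) with distance 4.0

The closest pair is (-2, -5) and (-2, -1) with Euclidean distance 4.0. For 5 points, brute-force pairwise comparison is shown above. For large n, the divide-and-conquer algorithm (sort by x, recurse on halves, check the dividing strip) achieves O(n log n).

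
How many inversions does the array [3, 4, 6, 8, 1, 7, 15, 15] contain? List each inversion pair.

Finding inversions in [3, 4, 6, 8, 1, 7, 15, 15]:

(0, 4): arr[0]=3 > arr[4]=1
(1, 4): arr[1]=4 > arr[4]=1
(2, 4): arr[2]=6 > arr[4]=1
(3, 4): arr[3]=8 > arr[4]=1
(3, 5): arr[3]=8 > arr[5]=7

Total inversions: 5

The array has 5 inversion(s): (0,4), (1,4), (2,4), (3,4), (3,5). Each pair (i,j) satisfies i < j and arr[i] > arr[j].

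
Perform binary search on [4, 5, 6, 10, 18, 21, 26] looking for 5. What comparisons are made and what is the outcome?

Binary search for 5 in [4, 5, 6, 10, 18, 21, 26]:

lo=0, hi=6, mid=3, arr[mid]=10 -> 10 > 5, search left half
lo=0, hi=2, mid=1, arr[mid]=5 -> Found target at index 1!

Binary search finds 5 at index 1 after 2 comparisons. The search repeatedly halves the search space by comparing with the middle element.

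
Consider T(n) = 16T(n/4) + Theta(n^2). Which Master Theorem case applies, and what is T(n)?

Master Theorem for T(n) = 16T(n/4) + O(n^2):

a = 16, b = 4, c = 2
log_b(a) = log_4(16) = 2.0000

Case 2: c = 2 = log_4(16) = 2.0000
T(n) = O(n^2 log n) = O(n^2 log n)

For T(n) = 16T(n/4) + O(n^2): log_4(16) = 2.0000. This is Case 2 of the Master Theorem (c = log_b(a), equal work at all levels), giving O(n^2 log n).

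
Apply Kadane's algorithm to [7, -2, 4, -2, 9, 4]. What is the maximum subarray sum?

Using Kadane's algorithm on [7, -2, 4, -2, 9, 4]:

Scanning through the array:
Position 1 (value -2): max_ending_here = 5, max_so_far = 7
Position 2 (value 4): max_ending_here = 9, max_so_far = 9
Position 3 (value -2): max_ending_here = 7, max_so_far = 9
Position 4 (value 9): max_ending_here = 16, max_so_far = 16
Position 5 (value 4): max_ending_here = 20, max_so_far = 20

Maximum subarray: [7, -2, 4, -2, 9, 4]
Maximum sum: 20

The maximum subarray is [7, -2, 4, -2, 9, 4] with sum 20. This subarray runs from index 0 to index 5.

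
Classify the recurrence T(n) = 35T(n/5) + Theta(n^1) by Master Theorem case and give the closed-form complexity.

Master Theorem for T(n) = 35T(n/5) + O(n^1):

a = 35, b = 5, c = 1
log_b(a) = log_5(35) = 2.2091

Case 1: c = 1 < log_5(35) = 2.2091
T(n) = O(n^(log_5 35))

For T(n) = 35T(n/5) + O(n^1): log_5(35) = 2.2091. This is Case 1 of the Master Theorem (c < log_b(a), work dominated by leaves), giving O(n^(log_5 35)).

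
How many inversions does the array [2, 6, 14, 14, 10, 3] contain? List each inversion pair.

Finding inversions in [2, 6, 14, 14, 10, 3]:

(1, 5): arr[1]=6 > arr[5]=3
(2, 4): arr[2]=14 > arr[4]=10
(2, 5): arr[2]=14 > arr[5]=3
(3, 4): arr[3]=14 > arr[4]=10
(3, 5): arr[3]=14 > arr[5]=3
(4, 5): arr[4]=10 > arr[5]=3

Total inversions: 6

The array has 6 inversion(s): (1,5), (2,4), (2,5), (3,4), (3,5), (4,5). Each pair (i,j) satisfies i < j and arr[i] > arr[j].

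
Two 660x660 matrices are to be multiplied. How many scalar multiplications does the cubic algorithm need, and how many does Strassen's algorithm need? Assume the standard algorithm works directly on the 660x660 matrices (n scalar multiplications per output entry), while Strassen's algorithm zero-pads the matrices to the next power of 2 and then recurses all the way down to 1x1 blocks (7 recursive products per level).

Matrix multiplication for 660x660 matrices:

Strassen's algorithm requires power-of-2 dimensions. Pad 660x660 to 1024x1024 (next power of 2).

Standard algorithm: 660^3 = 287496000 multiplications
Strassen's algorithm: 7^(log2(1024)) = 7^10 = 282475249 multiplications
Savings: 287496000 - 282475249 = 5020751 multiplications

Standard: 287496000 multiplications (660^3). Strassen: 282475249 multiplications (7^10, after padding to 1024x1024). Strassen reduces 8 recursive multiplications to 7 at each level.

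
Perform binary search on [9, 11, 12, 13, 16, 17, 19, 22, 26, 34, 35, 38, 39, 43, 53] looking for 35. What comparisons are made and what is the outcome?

Binary search for 35 in [9, 11, 12, 13, 16, 17, 19, 22, 26, 34, 35, 38, 39, 43, 53]:

lo=0, hi=14, mid=7, arr[mid]=22 -> 22 < 35, search right half
lo=8, hi=14, mid=11, arr[mid]=38 -> 38 > 35, search left half
lo=8, hi=10, mid=9, arr[mid]=34 -> 34 < 35, search right half
lo=10, hi=10, mid=10, arr[mid]=35 -> Found target at index 10!

Binary search finds 35 at index 10 after 4 comparisons. The search repeatedly halves the search space by comparing with the middle element.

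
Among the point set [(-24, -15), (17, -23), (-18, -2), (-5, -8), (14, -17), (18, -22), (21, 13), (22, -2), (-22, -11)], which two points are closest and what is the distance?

Computing all pairwise distances among 9 points:

d((-24, -15), (17, -23)) = 41.7732
d((-24, -15), (-18, -2)) = 14.3178
d((-24, -15), (-5, -8)) = 20.2485
d((-24, -15), (14, -17)) = 38.0526
d((-24, -15), (18, -22)) = 42.5793
d((-24, -15), (21, 13)) = 53.0
d((-24, -15), (22, -2)) = 47.8017
d((-24, -15), (-22, -11)) = 4.4721
d((17, -23), (-18, -2)) = 40.8167
d((17, -23), (-5, -8)) = 26.6271
d((17, -23), (14, -17)) = 6.7082
d((17, -23), (18, -22)) = 1.4142 <-- minimum
d((17, -23), (21, 13)) = 36.2215
d((17, -23), (22, -2)) = 21.587
d((17, -23), (-22, -11)) = 40.8044
d((-18, -2), (-5, -8)) = 14.3178
d((-18, -2), (14, -17)) = 35.3412
d((-18, -2), (18, -22)) = 41.1825
d((-18, -2), (21, 13)) = 41.7852
d((-18, -2), (22, -2)) = 40.0
d((-18, -2), (-22, -11)) = 9.8489
d((-5, -8), (14, -17)) = 21.0238
d((-5, -8), (18, -22)) = 26.9258
d((-5, -8), (21, 13)) = 33.4215
d((-5, -8), (22, -2)) = 27.6586
d((-5, -8), (-22, -11)) = 17.2627
d((14, -17), (18, -22)) = 6.4031
d((14, -17), (21, 13)) = 30.8058
d((14, -17), (22, -2)) = 17.0
d((14, -17), (-22, -11)) = 36.4966
d((18, -22), (21, 13)) = 35.1283
d((18, -22), (22, -2)) = 20.3961
d((18, -22), (-22, -11)) = 41.4849
d((21, 13), (22, -2)) = 15.0333
d((21, 13), (-22, -11)) = 49.2443
d((22, -2), (-22, -11)) = 44.911

Closest pair: (17, -23) and (18, -22) with distance 1.4142

The closest pair is (17, -23) and (18, -22) with Euclidean distance 1.4142. For 9 points, brute-force pairwise comparison is shown above. For large n, the divide-and-conquer algorithm (sort by x, recurse on halves, check the dividing strip) achieves O(n log n).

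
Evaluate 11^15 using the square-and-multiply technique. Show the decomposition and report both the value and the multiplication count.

Computing 11^15 by squaring (build up from 11^1; each line after the first costs one multiplication):

11^1 = 11
11^2 = (11^1)^2 = 11^2 = 121
11^3 = 11 * 11^2 = 11 * 121 = 1331
11^6 = (11^3)^2 = 1331^2 = 1771561
11^7 = 11 * 11^6 = 11 * 1771561 = 19487171
11^14 = (11^7)^2 = 19487171^2 = 379749833583241
11^15 = 11 * 11^14 = 11 * 379749833583241 = 4177248169415651

Result: 4177248169415651
Multiplications needed: 6 (6 lines after 11^1)

11^15 = 4177248169415651. Using exponentiation by squaring, this requires 6 multiplications. The key idea: if the exponent is even, square the half-power; if odd, multiply by the base once.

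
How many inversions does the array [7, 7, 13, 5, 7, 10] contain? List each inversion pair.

Finding inversions in [7, 7, 13, 5, 7, 10]:

(0, 3): arr[0]=7 > arr[3]=5
(1, 3): arr[1]=7 > arr[3]=5
(2, 3): arr[2]=13 > arr[3]=5
(2, 4): arr[2]=13 > arr[4]=7
(2, 5): arr[2]=13 > arr[5]=10

Total inversions: 5

The array has 5 inversion(s): (0,3), (1,3), (2,3), (2,4), (2,5). Each pair (i,j) satisfies i < j and arr[i] > arr[j].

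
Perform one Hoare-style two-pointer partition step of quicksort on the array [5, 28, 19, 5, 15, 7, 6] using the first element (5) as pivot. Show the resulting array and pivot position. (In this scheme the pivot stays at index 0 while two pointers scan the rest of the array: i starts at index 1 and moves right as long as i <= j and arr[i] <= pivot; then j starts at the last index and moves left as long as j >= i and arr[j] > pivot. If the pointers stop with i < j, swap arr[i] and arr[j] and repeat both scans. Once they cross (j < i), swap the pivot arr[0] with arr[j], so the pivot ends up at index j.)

Hoare-style two-pointer partition with pivot = 5:

Initial array: [5, 28, 19, 5, 15, 7, 6]

Pointers start at i = 1, j = 6.
i stops at index 1 (arr[1]=28 > 5), j stops at index 3 (arr[3]=5 <= 5): swap arr[1] and arr[3], array becomes [5, 5, 19, 28, 15, 7, 6]
i ends at 2, j ends at 1: the pointers have crossed (j < i), so scanning stops.

Swap pivot arr[0] with arr[1] to place pivot at position 1: [5, 5, 19, 28, 15, 7, 6]
Pivot position: 1

After partitioning with pivot 5, the array becomes [5, 5, 19, 28, 15, 7, 6]. The pivot is placed at index 1. All elements to the left of the pivot are <= 5, and all elements to the right are > 5.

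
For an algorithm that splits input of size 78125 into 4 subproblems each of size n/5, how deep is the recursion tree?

For divide and conquer with division factor 5:

Problem sizes at each level:
Level 0: 78125
Level 1: 15625
Level 2: 3125
Level 3: 625
Level 4: 125
Level 5: 25
Level 6: 5
Level 7: 1

The root is level 0 and the size-1 base case is level 7 (the tree spans levels 0 through 7, i.e. 8 levels counting the root), so the depth is the number of divisions: log_5(78125) = 7

The recursion tree depth is log_5(78125) = 7. At each level, the problem size is divided by 5, so it takes 7 divisions to reduce to a base case of size 1. The algorithm makes 4 recursive calls at each level.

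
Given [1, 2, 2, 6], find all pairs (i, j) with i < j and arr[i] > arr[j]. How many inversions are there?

Finding inversions in [1, 2, 2, 6]:


Total inversions: 0

The array has 0 inversions. It is already sorted.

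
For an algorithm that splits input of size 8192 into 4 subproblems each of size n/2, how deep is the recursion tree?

For divide and conquer with division factor 2:

Problem sizes at each level:
Level 0: 8192
Level 1: 4096
Level 2: 2048
Level 3: 1024
Level 4: 512
Level 5: 256
Level 6: 128
Level 7: 64
Level 8: 32
Level 9: 16
Level 10: 8
Level 11: 4
Level 12: 2
Level 13: 1

The root is level 0 and the size-1 base case is level 13 (the tree spans levels 0 through 13, i.e. 14 levels counting the root), so the depth is the number of divisions: log_2(8192) = 13

The recursion tree depth is log_2(8192) = 13. At each level, the problem size is divided by 2, so it takes 13 divisions to reduce to a base case of size 1. The algorithm makes 4 recursive calls at each level.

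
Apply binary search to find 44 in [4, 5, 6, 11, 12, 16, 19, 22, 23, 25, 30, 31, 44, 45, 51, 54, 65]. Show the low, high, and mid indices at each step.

Binary search for 44 in [4, 5, 6, 11, 12, 16, 19, 22, 23, 25, 30, 31, 44, 45, 51, 54, 65]:

lo=0, hi=16, mid=8, arr[mid]=23 -> 23 < 44, search right half
lo=9, hi=16, mid=12, arr[mid]=44 -> Found target at index 12!

Binary search finds 44 at index 12 after 2 comparisons. The search repeatedly halves the search space by comparing with the middle element.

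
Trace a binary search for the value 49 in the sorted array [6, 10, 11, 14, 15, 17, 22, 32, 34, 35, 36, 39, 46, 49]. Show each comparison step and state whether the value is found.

Binary search for 49 in [6, 10, 11, 14, 15, 17, 22, 32, 34, 35, 36, 39, 46, 49]:

lo=0, hi=13, mid=6, arr[mid]=22 -> 22 < 49, search right half
lo=7, hi=13, mid=10, arr[mid]=36 -> 36 < 49, search right half
lo=11, hi=13, mid=12, arr[mid]=46 -> 46 < 49, search right half
lo=13, hi=13, mid=13, arr[mid]=49 -> Found target at index 13!

Binary search finds 49 at index 13 after 4 comparisons. The search repeatedly halves the search space by comparing with the middle element.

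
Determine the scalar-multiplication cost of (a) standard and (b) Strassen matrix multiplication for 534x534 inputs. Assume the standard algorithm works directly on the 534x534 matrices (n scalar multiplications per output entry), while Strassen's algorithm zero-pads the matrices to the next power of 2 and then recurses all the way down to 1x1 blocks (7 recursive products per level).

Matrix multiplication for 534x534 matrices:

Strassen's algorithm requires power-of-2 dimensions. Pad 534x534 to 1024x1024 (next power of 2).

Standard algorithm: 534^3 = 152273304 multiplications
Strassen's algorithm: 7^(log2(1024)) = 7^10 = 282475249 multiplications
Difference: 152273304 - 282475249 = -130201945 (Strassen uses MORE here due to padding overhead — for small or just-over-power-of-2 n, padding can outweigh the per-level savings)

Standard: 152273304 multiplications (534^3). Strassen: 282475249 multiplications (7^10, after padding to 1024x1024). Strassen reduces 8 recursive multiplications to 7 at each level.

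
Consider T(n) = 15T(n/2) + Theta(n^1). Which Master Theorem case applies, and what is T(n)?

Master Theorem for T(n) = 15T(n/2) + O(n^1):

a = 15, b = 2, c = 1
log_b(a) = log_2(15) = 3.9069

Case 1: c = 1 < log_2(15) = 3.9069
T(n) = O(n^(log_2 15))

For T(n) = 15T(n/2) + O(n^1): log_2(15) = 3.9069. This is Case 1 of the Master Theorem (c < log_b(a), work dominated by leaves), giving O(n^(log_2 15)).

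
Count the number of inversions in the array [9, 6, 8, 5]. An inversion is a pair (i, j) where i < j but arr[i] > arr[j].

Finding inversions in [9, 6, 8, 5]:

(0, 1): arr[0]=9 > arr[1]=6
(0, 2): arr[0]=9 > arr[2]=8
(0, 3): arr[0]=9 > arr[3]=5
(1, 3): arr[1]=6 > arr[3]=5
(2, 3): arr[2]=8 > arr[3]=5

Total inversions: 5

The array has 5 inversion(s): (0,1), (0,2), (0,3), (1,3), (2,3). Each pair (i,j) satisfies i < j and arr[i] > arr[j].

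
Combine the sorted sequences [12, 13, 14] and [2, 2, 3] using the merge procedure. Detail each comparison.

Merging process:

Compare 12 vs 2: take 2 from right. Merged: [2]
Compare 12 vs 2: take 2 from right. Merged: [2, 2]
Compare 12 vs 3: take 3 from right. Merged: [2, 2, 3]
Append remaining from left: [12, 13, 14]. Merged: [2, 2, 3, 12, 13, 14]

Final merged array: [2, 2, 3, 12, 13, 14]
Total comparisons: 3

The merged array is [2, 2, 3, 12, 13, 14], requiring 3 comparisons. The merge step runs in O(n) time where n is the total number of elements.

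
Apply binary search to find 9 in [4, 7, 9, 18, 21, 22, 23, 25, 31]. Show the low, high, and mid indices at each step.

Binary search for 9 in [4, 7, 9, 18, 21, 22, 23, 25, 31]:

lo=0, hi=8, mid=4, arr[mid]=21 -> 21 > 9, search left half
lo=0, hi=3, mid=1, arr[mid]=7 -> 7 < 9, search right half
lo=2, hi=3, mid=2, arr[mid]=9 -> Found target at index 2!

Binary search finds 9 at index 2 after 3 comparisons. The search repeatedly halves the search space by comparing with the middle element.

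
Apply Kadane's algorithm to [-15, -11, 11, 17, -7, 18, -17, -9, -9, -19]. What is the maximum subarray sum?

Using Kadane's algorithm on [-15, -11, 11, 17, -7, 18, -17, -9, -9, -19]:

Scanning through the array:
Position 1 (value -11): max_ending_here = -11, max_so_far = -11
Position 2 (value 11): max_ending_here = 11, max_so_far = 11
Position 3 (value 17): max_ending_here = 28, max_so_far = 28
Position 4 (value -7): max_ending_here = 21, max_so_far = 28
Position 5 (value 18): max_ending_here = 39, max_so_far = 39
Position 6 (value -17): max_ending_here = 22, max_so_far = 39
Position 7 (value -9): max_ending_here = 13, max_so_far = 39
Position 8 (value -9): max_ending_here = 4, max_so_far = 39
Position 9 (value -19): max_ending_here = -15, max_so_far = 39

Maximum subarray: [11, 17, -7, 18]
Maximum sum: 39

The maximum subarray is [11, 17, -7, 18] with sum 39. This subarray runs from index 2 to index 5.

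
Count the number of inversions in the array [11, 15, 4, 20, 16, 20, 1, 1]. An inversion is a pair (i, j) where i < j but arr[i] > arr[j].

Finding inversions in [11, 15, 4, 20, 16, 20, 1, 1]:

(0, 2): arr[0]=11 > arr[2]=4
(0, 6): arr[0]=11 > arr[6]=1
(0, 7): arr[0]=11 > arr[7]=1
(1, 2): arr[1]=15 > arr[2]=4
(1, 6): arr[1]=15 > arr[6]=1
(1, 7): arr[1]=15 > arr[7]=1
(2, 6): arr[2]=4 > arr[6]=1
(2, 7): arr[2]=4 > arr[7]=1
(3, 4): arr[3]=20 > arr[4]=16
(3, 6): arr[3]=20 > arr[6]=1
(3, 7): arr[3]=20 > arr[7]=1
(4, 6): arr[4]=16 > arr[6]=1
(4, 7): arr[4]=16 > arr[7]=1
(5, 6): arr[5]=20 > arr[6]=1
(5, 7): arr[5]=20 > arr[7]=1

Total inversions: 15

The array has 15 inversion(s): (0,2), (0,6), (0,7), (1,2), (1,6), (1,7), (2,6), (2,7), (3,4), (3,6), (3,7), (4,6), (4,7), (5,6), (5,7). Each pair (i,j) satisfies i < j and arr[i] > arr[j].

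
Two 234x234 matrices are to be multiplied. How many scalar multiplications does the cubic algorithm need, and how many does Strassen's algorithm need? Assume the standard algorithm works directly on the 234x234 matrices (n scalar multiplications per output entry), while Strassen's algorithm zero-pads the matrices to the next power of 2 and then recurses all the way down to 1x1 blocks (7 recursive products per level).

Matrix multiplication for 234x234 matrices:

Strassen's algorithm requires power-of-2 dimensions. Pad 234x234 to 256x256 (next power of 2).

Standard algorithm: 234^3 = 12812904 multiplications
Strassen's algorithm: 7^(log2(256)) = 7^8 = 5764801 multiplications
Savings: 12812904 - 5764801 = 7048103 multiplications

Standard: 12812904 multiplications (234^3). Strassen: 5764801 multiplications (7^8, after padding to 256x256). Strassen reduces 8 recursive multiplications to 7 at each level.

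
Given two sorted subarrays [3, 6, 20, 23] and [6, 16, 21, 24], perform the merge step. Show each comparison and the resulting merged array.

Merging process:

Compare 3 vs 6: take 3 from left. Merged: [3]
Compare 6 vs 6: take 6 from left. Merged: [3, 6]
Compare 20 vs 6: take 6 from right. Merged: [3, 6, 6]
Compare 20 vs 16: take 16 from right. Merged: [3, 6, 6, 16]
Compare 20 vs 21: take 20 from left. Merged: [3, 6, 6, 16, 20]
Compare 23 vs 21: take 21 from right. Merged: [3, 6, 6, 16, 20, 21]
Compare 23 vs 24: take 23 from left. Merged: [3, 6, 6, 16, 20, 21, 23]
Append remaining from right: [24]. Merged: [3, 6, 6, 16, 20, 21, 23, 24]

Final merged array: [3, 6, 6, 16, 20, 21, 23, 24]
Total comparisons: 7

The merged array is [3, 6, 6, 16, 20, 21, 23, 24], requiring 7 comparisons. The merge step runs in O(n) time where n is the total number of elements.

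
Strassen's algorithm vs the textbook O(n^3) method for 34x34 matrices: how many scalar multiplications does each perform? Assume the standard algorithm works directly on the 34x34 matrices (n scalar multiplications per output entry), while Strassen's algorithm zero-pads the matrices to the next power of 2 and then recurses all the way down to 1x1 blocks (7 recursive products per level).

Matrix multiplication for 34x34 matrices:

Strassen's algorithm requires power-of-2 dimensions. Pad 34x34 to 64x64 (next power of 2).

Standard algorithm: 34^3 = 39304 multiplications
Strassen's algorithm: 7^(log2(64)) = 7^6 = 117649 multiplications
Difference: 39304 - 117649 = -78345 (Strassen uses MORE here due to padding overhead — for small or just-over-power-of-2 n, padding can outweigh the per-level savings)

Standard: 39304 multiplications (34^3). Strassen: 117649 multiplications (7^6, after padding to 64x64). Strassen reduces 8 recursive multiplications to 7 at each level.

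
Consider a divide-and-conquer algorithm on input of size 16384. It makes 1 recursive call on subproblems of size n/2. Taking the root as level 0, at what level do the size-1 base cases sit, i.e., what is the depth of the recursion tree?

For divide and conquer with division factor 2:

Problem sizes at each level:
Level 0: 16384
Level 1: 8192
Level 2: 4096
Level 3: 2048
Level 4: 1024
Level 5: 512
Level 6: 256
Level 7: 128
Level 8: 64
Level 9: 32
Level 10: 16
Level 11: 8
Level 12: 4
Level 13: 2
Level 14: 1

The root is level 0 and the size-1 base case is level 14 (the tree spans levels 0 through 14, i.e. 15 levels counting the root), so the depth is the number of divisions: log_2(16384) = 14

The recursion tree depth is log_2(16384) = 14. At each level, the problem size is divided by 2, so it takes 14 divisions to reduce to a base case of size 1. The algorithm makes 1 recursive call at each level.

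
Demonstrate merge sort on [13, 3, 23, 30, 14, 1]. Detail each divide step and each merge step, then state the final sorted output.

Merge sort trace:

Split: [13, 3, 23, 30, 14, 1] -> [13, 3, 23] and [30, 14, 1]
  Split: [13, 3, 23] -> [13] and [3, 23]
    Split: [3, 23] -> [3] and [23]
    Merge: [3] + [23] -> [3, 23]
  Merge: [13] + [3, 23] -> [3, 13, 23]
  Split: [30, 14, 1] -> [30] and [14, 1]
    Split: [14, 1] -> [14] and [1]
    Merge: [14] + [1] -> [1, 14]
  Merge: [30] + [1, 14] -> [1, 14, 30]
Merge: [3, 13, 23] + [1, 14, 30] -> [1, 3, 13, 14, 23, 30]

Final sorted array: [1, 3, 13, 14, 23, 30]

The merge sort proceeds by recursively splitting the array and merging sorted halves.
After all merges, the sorted array is [1, 3, 13, 14, 23, 30].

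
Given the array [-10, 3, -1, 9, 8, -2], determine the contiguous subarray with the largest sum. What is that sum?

Using Kadane's algorithm on [-10, 3, -1, 9, 8, -2]:

Scanning through the array:
Position 1 (value 3): max_ending_here = 3, max_so_far = 3
Position 2 (value -1): max_ending_here = 2, max_so_far = 3
Position 3 (value 9): max_ending_here = 11, max_so_far = 11
Position 4 (value 8): max_ending_here = 19, max_so_far = 19
Position 5 (value -2): max_ending_here = 17, max_so_far = 19

Maximum subarray: [3, -1, 9, 8]
Maximum sum: 19

The maximum subarray is [3, -1, 9, 8] with sum 19. This subarray runs from index 1 to index 4.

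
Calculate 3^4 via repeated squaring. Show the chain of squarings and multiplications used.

Computing 3^4 by squaring (build up from 3^1; each line after the first costs one multiplication):

3^1 = 3
3^2 = (3^1)^2 = 3^2 = 9
3^4 = (3^2)^2 = 9^2 = 81

Result: 81
Multiplications needed: 2 (2 lines after 3^1)

3^4 = 81. Using exponentiation by squaring, this requires 2 multiplications. The key idea: if the exponent is even, square the half-power; if odd, multiply by the base once.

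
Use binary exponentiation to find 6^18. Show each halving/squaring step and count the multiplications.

Computing 6^18 by squaring (build up from 6^1; each line after the first costs one multiplication):

6^1 = 6
6^2 = (6^1)^2 = 6^2 = 36
6^4 = (6^2)^2 = 36^2 = 1296
6^8 = (6^4)^2 = 1296^2 = 1679616
6^9 = 6 * 6^8 = 6 * 1679616 = 10077696
6^18 = (6^9)^2 = 10077696^2 = 101559956668416

Result: 101559956668416
Multiplications needed: 5 (5 lines after 6^1)

6^18 = 101559956668416. Using exponentiation by squaring, this requires 5 multiplications. The key idea: if the exponent is even, square the half-power; if odd, multiply by the base once.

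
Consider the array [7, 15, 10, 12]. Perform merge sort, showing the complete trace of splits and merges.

Merge sort trace:

Split: [7, 15, 10, 12] -> [7, 15] and [10, 12]
  Split: [7, 15] -> [7] and [15]
  Merge: [7] + [15] -> [7, 15]
  Split: [10, 12] -> [10] and [12]
  Merge: [10] + [12] -> [10, 12]
Merge: [7, 15] + [10, 12] -> [7, 10, 12, 15]

Final sorted array: [7, 10, 12, 15]

The merge sort proceeds by recursively splitting the array and merging sorted halves.
After all merges, the sorted array is [7, 10, 12, 15].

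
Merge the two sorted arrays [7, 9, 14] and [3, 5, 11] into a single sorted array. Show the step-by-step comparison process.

Merging process:

Compare 7 vs 3: take 3 from right. Merged: [3]
Compare 7 vs 5: take 5 from right. Merged: [3, 5]
Compare 7 vs 11: take 7 from left. Merged: [3, 5, 7]
Compare 9 vs 11: take 9 from left. Merged: [3, 5, 7, 9]
Compare 14 vs 11: take 11 from right. Merged: [3, 5, 7, 9, 11]
Append remaining from left: [14]. Merged: [3, 5, 7, 9, 11, 14]

Final merged array: [3, 5, 7, 9, 11, 14]
Total comparisons: 5

The merged array is [3, 5, 7, 9, 11, 14], requiring 5 comparisons. The merge step runs in O(n) time where n is the total number of elements.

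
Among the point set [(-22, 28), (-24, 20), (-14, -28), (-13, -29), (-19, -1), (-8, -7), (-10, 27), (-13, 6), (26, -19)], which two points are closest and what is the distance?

Computing all pairwise distances among 9 points:

d((-22, 28), (-24, 20)) = 8.2462
d((-22, 28), (-14, -28)) = 56.5685
d((-22, 28), (-13, -29)) = 57.7062
d((-22, 28), (-19, -1)) = 29.1548
d((-22, 28), (-8, -7)) = 37.6962
d((-22, 28), (-10, 27)) = 12.0416
d((-22, 28), (-13, 6)) = 23.7697
d((-22, 28), (26, -19)) = 67.1789
d((-24, 20), (-14, -28)) = 49.0306
d((-24, 20), (-13, -29)) = 50.2195
d((-24, 20), (-19, -1)) = 21.587
d((-24, 20), (-8, -7)) = 31.3847
d((-24, 20), (-10, 27)) = 15.6525
d((-24, 20), (-13, 6)) = 17.8045
d((-24, 20), (26, -19)) = 63.4114
d((-14, -28), (-13, -29)) = 1.4142 <-- minimum
d((-14, -28), (-19, -1)) = 27.4591
d((-14, -28), (-8, -7)) = 21.8403
d((-14, -28), (-10, 27)) = 55.1453
d((-14, -28), (-13, 6)) = 34.0147
d((-14, -28), (26, -19)) = 41.0
d((-13, -29), (-19, -1)) = 28.6356
d((-13, -29), (-8, -7)) = 22.561
d((-13, -29), (-10, 27)) = 56.0803
d((-13, -29), (-13, 6)) = 35.0
d((-13, -29), (26, -19)) = 40.2616
d((-19, -1), (-8, -7)) = 12.53
d((-19, -1), (-10, 27)) = 29.4109
d((-19, -1), (-13, 6)) = 9.2195
d((-19, -1), (26, -19)) = 48.4665
d((-8, -7), (-10, 27)) = 34.0588
d((-8, -7), (-13, 6)) = 13.9284
d((-8, -7), (26, -19)) = 36.0555
d((-10, 27), (-13, 6)) = 21.2132
d((-10, 27), (26, -19)) = 58.4123
d((-13, 6), (26, -19)) = 46.3249

Closest pair: (-14, -28) and (-13, -29) with distance 1.4142

The closest pair is (-14, -28) and (-13, -29) with Euclidean distance 1.4142. For 9 points, brute-force pairwise comparison is shown above. For large n, the divide-and-conquer algorithm (sort by x, recurse on halves, check the dividing strip) achieves O(n log n).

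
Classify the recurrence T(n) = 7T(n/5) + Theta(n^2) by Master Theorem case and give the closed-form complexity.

Master Theorem for T(n) = 7T(n/5) + O(n^2):

a = 7, b = 5, c = 2
log_b(a) = log_5(7) = 1.2091

Case 3: c = 2 > log_5(7) = 1.2091
T(n) = O(n^2) = O(n^2)

For T(n) = 7T(n/5) + O(n^2): log_5(7) = 1.2091. This is Case 3 of the Master Theorem (c > log_b(a), work dominated by root), giving O(n^2).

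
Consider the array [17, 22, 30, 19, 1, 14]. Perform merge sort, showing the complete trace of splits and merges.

Merge sort trace:

Split: [17, 22, 30, 19, 1, 14] -> [17, 22, 30] and [19, 1, 14]
  Split: [17, 22, 30] -> [17] and [22, 30]
    Split: [22, 30] -> [22] and [30]
    Merge: [22] + [30] -> [22, 30]
  Merge: [17] + [22, 30] -> [17, 22, 30]
  Split: [19, 1, 14] -> [19] and [1, 14]
    Split: [1, 14] -> [1] and [14]
    Merge: [1] + [14] -> [1, 14]
  Merge: [19] + [1, 14] -> [1, 14, 19]
Merge: [17, 22, 30] + [1, 14, 19] -> [1, 14, 17, 19, 22, 30]

Final sorted array: [1, 14, 17, 19, 22, 30]

The merge sort proceeds by recursively splitting the array and merging sorted halves.
After all merges, the sorted array is [1, 14, 17, 19, 22, 30].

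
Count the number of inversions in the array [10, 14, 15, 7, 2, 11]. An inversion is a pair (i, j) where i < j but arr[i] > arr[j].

Finding inversions in [10, 14, 15, 7, 2, 11]:

(0, 3): arr[0]=10 > arr[3]=7
(0, 4): arr[0]=10 > arr[4]=2
(1, 3): arr[1]=14 > arr[3]=7
(1, 4): arr[1]=14 > arr[4]=2
(1, 5): arr[1]=14 > arr[5]=11
(2, 3): arr[2]=15 > arr[3]=7
(2, 4): arr[2]=15 > arr[4]=2
(2, 5): arr[2]=15 > arr[5]=11
(3, 4): arr[3]=7 > arr[4]=2

Total inversions: 9

The array has 9 inversion(s): (0,3), (0,4), (1,3), (1,4), (1,5), (2,3), (2,4), (2,5), (3,4). Each pair (i,j) satisfies i < j and arr[i] > arr[j].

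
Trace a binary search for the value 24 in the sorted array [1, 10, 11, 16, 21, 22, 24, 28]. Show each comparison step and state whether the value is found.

Binary search for 24 in [1, 10, 11, 16, 21, 22, 24, 28]:

lo=0, hi=7, mid=3, arr[mid]=16 -> 16 < 24, search right half
lo=4, hi=7, mid=5, arr[mid]=22 -> 22 < 24, search right half
lo=6, hi=7, mid=6, arr[mid]=24 -> Found target at index 6!

Binary search finds 24 at index 6 after 3 comparisons. The search repeatedly halves the search space by comparing with the middle element.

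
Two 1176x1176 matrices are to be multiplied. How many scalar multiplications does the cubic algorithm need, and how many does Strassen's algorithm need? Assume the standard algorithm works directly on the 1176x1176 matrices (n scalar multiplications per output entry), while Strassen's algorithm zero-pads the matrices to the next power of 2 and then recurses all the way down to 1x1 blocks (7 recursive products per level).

Matrix multiplication for 1176x1176 matrices:

Strassen's algorithm requires power-of-2 dimensions. Pad 1176x1176 to 2048x2048 (next power of 2).

Standard algorithm: 1176^3 = 1626379776 multiplications
Strassen's algorithm: 7^(log2(2048)) = 7^11 = 1977326743 multiplications
Difference: 1626379776 - 1977326743 = -350946967 (Strassen uses MORE here due to padding overhead — for small or just-over-power-of-2 n, padding can outweigh the per-level savings)

Standard: 1626379776 multiplications (1176^3). Strassen: 1977326743 multiplications (7^11, after padding to 2048x2048). Strassen reduces 8 recursive multiplications to 7 at each level.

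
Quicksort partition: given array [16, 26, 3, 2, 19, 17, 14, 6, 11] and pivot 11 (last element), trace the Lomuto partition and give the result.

Lomuto partition with pivot = 11:

Initial array: [16, 26, 3, 2, 19, 17, 14, 6, 11]

arr[0]=16 > 11: no swap
arr[1]=26 > 11: no swap
arr[2]=3 <= 11: swap with position 0, array becomes [3, 26, 16, 2, 19, 17, 14, 6, 11]
arr[3]=2 <= 11: swap with position 1, array becomes [3, 2, 16, 26, 19, 17, 14, 6, 11]
arr[4]=19 > 11: no swap
arr[5]=17 > 11: no swap
arr[6]=14 > 11: no swap
arr[7]=6 <= 11: swap with position 2, array becomes [3, 2, 6, 26, 19, 17, 14, 16, 11]

Place pivot at position 3: [3, 2, 6, 11, 19, 17, 14, 16, 26]
Pivot position: 3

After partitioning with pivot 11, the array becomes [3, 2, 6, 11, 19, 17, 14, 16, 26]. The pivot is placed at index 3. All elements to the left of the pivot are <= 11, and all elements to the right are > 11.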